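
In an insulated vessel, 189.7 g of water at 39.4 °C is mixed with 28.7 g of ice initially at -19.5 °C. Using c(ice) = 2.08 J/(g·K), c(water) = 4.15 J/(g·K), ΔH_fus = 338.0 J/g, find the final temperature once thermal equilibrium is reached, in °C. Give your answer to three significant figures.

Heat to bring ice to 0 °C and melt it: q₁ = 28.7×2.08×19.5 + 28.7×338.0 = 10865 J
Heat the water can supply cooling to 0 °C: 189.7×4.15×39.4 = 31017.8 J > q₁, so all ice melts.
Energy balance: 189.7×4.15×(39.4 − T) = 10865 + 28.7×4.15×(T − 0)
787.255(39.4 − T) = 10865 + 119.105 T
31017.8 − 10865 = 906.360 T
T = 20152.8 / 906.360 = 22.23 °C

T_f = 22.2 °C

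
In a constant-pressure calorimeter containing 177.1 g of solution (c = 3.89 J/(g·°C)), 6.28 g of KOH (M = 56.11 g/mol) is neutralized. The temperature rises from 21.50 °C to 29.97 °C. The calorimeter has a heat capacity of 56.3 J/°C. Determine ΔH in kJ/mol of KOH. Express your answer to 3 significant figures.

|ΔT| = |29.97 − 21.50| = 8.47 °C
|q_surr| = (177.1 × 3.89 + 56.3) × 8.47 = 745.219 × 8.47 = 6312 J
n(KOH) = 6.28 / 56.11 = 0.1119 mol
Temperature rose, so q_rxn = −|q_surr| = -6.312 kJ
ΔH = q_rxn / n = -56.41 kJ/mol

ΔH = -56.4 kJ/mol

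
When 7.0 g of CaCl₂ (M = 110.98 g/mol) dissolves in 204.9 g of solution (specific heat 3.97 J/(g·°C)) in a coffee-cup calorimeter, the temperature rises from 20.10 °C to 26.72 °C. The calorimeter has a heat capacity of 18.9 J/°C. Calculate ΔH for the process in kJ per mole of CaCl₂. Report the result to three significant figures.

|ΔT| = |26.72 − 20.10| = 6.62 °C
|q_surr| = (204.9 × 3.97 + 18.9) × 6.62 = 832.353 × 6.62 = 5510 J
n(CaCl₂) = 7.0 / 110.98 = 0.06307 mol
Temperature rose, so q_rxn = −|q_surr| = -5.510 kJ
ΔH = q_rxn / n = -87.36 kJ/mol

ΔH = -87.4 kJ/mol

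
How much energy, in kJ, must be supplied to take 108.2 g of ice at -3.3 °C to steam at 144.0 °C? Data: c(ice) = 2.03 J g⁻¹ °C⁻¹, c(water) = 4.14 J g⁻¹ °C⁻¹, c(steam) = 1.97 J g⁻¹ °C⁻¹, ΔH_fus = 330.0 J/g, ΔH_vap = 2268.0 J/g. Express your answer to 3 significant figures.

q = 336 kJ

q1 (heat ice -3.3→0.0 °C): 108.2 × 2.03 × 3.3 = 725 J
q2 (melt at 0 °C): 108.2 × 330.0 = 35706 J
q3 (heat water 0.0→100.0 °C): 108.2 × 4.14 × 100.0 = 44795 J
q4 (vaporize at 100 °C): 108.2 × 2268.0 = 245398 J
q5 (heat steam 100.0→144.0 °C): 108.2 × 1.97 × 44.0 = 9379 J
Total: 725 + 35706 + 44795 + 245398 + 9379 = 336003 J = 336 kJ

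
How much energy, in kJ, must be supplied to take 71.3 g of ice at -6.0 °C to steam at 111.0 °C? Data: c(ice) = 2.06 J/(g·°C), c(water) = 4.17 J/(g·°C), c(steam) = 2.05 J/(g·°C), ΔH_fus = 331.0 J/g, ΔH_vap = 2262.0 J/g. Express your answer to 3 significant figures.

q1 (heat ice -6.0→0.0 °C): 71.3 × 2.06 × 6.0 = 881 J
q2 (melt at 0 °C): 71.3 × 331.0 = 23600 J
q3 (heat water 0.0→100.0 °C): 71.3 × 4.17 × 100.0 = 29732 J
q4 (vaporize at 100 °C): 71.3 × 2262.0 = 161281 J
q5 (heat steam 100.0→111.0 °C): 71.3 × 2.05 × 11.0 = 1608 J
Total: 881 + 23600 + 29732 + 161281 + 1608 = 217102 J = 217 kJ

q = 217 kJ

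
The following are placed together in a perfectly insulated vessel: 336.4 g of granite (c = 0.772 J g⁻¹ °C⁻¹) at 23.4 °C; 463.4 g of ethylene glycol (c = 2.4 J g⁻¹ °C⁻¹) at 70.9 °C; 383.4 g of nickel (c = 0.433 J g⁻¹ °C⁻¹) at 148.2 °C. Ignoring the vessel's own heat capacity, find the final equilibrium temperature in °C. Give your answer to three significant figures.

T_f = 71.2 °C

Σ mᵢcᵢ(T − Tᵢ) = 0  ⇒  T = Σ mᵢcᵢTᵢ / Σ mᵢcᵢ
Σ mᵢcᵢ = 336.4×0.772 + 463.4×2.4 + 383.4×0.433 = 1537.8730
Σ mᵢcᵢTᵢ = 259.7008×23.4 + 1112.16×70.9 + 166.0122×148.2 = 109530
T = 109530 / 1537.8730 = 71.22 °C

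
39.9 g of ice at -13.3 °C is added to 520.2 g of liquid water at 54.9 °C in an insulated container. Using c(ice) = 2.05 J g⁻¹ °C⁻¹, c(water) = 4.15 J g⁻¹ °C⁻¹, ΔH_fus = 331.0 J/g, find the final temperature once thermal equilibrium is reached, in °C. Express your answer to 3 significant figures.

Heat to bring ice to 0 °C and melt it: q₁ = 39.9×2.05×13.3 + 39.9×331.0 = 14295 J
Heat the water can supply cooling to 0 °C: 520.2×4.15×54.9 = 118520 J > q₁, so all ice melts.
Energy balance: 520.2×4.15×(54.9 − T) = 14295 + 39.9×4.15×(T − 0)
2158.83(54.9 − T) = 14295 + 165.585 T
118520 − 14295 = 2324.415 T
T = 104225 / 2324.415 = 44.84 °C

T_f = 44.8 °C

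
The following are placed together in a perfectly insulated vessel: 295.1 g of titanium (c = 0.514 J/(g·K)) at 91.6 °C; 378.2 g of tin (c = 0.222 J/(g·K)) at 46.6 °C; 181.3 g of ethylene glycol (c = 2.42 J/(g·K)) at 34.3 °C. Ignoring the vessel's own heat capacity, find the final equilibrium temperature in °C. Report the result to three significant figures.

Σ mᵢcᵢ(T − Tᵢ) = 0  ⇒  T = Σ mᵢcᵢTᵢ / Σ mᵢcᵢ
Σ mᵢcᵢ = 295.1×0.514 + 378.2×0.222 + 181.3×2.42 = 674.3878
Σ mᵢcᵢTᵢ = 151.6814×91.6 + 83.9604×46.6 + 438.746×34.3 = 32856
T = 32856 / 674.3878 = 48.72 °C

T_f = 48.7 °C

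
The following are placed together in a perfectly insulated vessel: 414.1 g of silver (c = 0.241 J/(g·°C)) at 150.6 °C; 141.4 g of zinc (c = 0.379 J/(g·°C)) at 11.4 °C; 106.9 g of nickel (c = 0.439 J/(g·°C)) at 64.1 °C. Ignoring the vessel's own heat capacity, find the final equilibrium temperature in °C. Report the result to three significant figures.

Σ mᵢcᵢ(T − Tᵢ) = 0  ⇒  T = Σ mᵢcᵢTᵢ / Σ mᵢcᵢ
Σ mᵢcᵢ = 414.1×0.241 + 141.4×0.379 + 106.9×0.439 = 200.3178
Σ mᵢcᵢTᵢ = 99.7981×150.6 + 53.5906×11.4 + 46.9291×64.1 = 18649
T = 18649 / 200.3178 = 93.10 °C

T_f = 93.1 °C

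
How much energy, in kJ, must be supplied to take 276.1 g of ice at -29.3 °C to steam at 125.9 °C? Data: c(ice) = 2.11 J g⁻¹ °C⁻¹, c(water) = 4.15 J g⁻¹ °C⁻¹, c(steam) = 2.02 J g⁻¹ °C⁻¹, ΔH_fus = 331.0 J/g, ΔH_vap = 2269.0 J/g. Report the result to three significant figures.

q1 (heat ice -29.3→0.0 °C): 276.1 × 2.11 × 29.3 = 17069 J
q2 (melt at 0 °C): 276.1 × 331.0 = 91389 J
q3 (heat water 0.0→100.0 °C): 276.1 × 4.15 × 100.0 = 114582 J
q4 (vaporize at 100 °C): 276.1 × 2269.0 = 626471 J
q5 (heat steam 100.0→125.9 °C): 276.1 × 2.02 × 25.9 = 14445 J
Total: 17069 + 91389 + 114582 + 626471 + 14445 = 863956 J = 864 kJ

q = 864 kJ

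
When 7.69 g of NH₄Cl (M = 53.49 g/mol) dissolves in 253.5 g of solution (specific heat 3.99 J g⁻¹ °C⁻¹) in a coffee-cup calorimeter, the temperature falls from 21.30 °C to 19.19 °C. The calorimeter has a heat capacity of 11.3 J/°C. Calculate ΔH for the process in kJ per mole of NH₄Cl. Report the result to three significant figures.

|ΔT| = |19.19 − 21.30| = 2.11 °C
|q_surr| = (253.5 × 3.99 + 11.3) × 2.11 = 1022.765 × 2.11 = 2158 J
n(NH₄Cl) = 7.69 / 53.49 = 0.1438 mol
Temperature fell, so q_rxn = +|q_surr| = 2.158 kJ
ΔH = q_rxn / n = 15.01 kJ/mol

ΔH = 15.0 kJ/mol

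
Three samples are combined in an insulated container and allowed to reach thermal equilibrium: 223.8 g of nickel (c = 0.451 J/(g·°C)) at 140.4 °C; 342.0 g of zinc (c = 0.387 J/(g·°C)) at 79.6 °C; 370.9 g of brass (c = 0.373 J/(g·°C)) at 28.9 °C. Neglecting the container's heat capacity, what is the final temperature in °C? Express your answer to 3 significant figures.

T_f = 77.2 °C

Σ mᵢcᵢ(T − Tᵢ) = 0  ⇒  T = Σ mᵢcᵢTᵢ / Σ mᵢcᵢ
Σ mᵢcᵢ = 223.8×0.451 + 342.0×0.387 + 370.9×0.373 = 371.6335
Σ mᵢcᵢTᵢ = 100.9338×140.4 + 132.354×79.6 + 138.3457×28.9 = 28705
T = 28705 / 371.6335 = 77.24 °C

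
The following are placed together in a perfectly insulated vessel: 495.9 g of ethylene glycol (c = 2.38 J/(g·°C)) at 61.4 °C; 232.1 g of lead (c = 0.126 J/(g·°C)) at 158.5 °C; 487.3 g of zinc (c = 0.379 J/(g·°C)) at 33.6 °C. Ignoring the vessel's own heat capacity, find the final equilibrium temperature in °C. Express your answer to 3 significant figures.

Σ mᵢcᵢ(T − Tᵢ) = 0  ⇒  T = Σ mᵢcᵢTᵢ / Σ mᵢcᵢ
Σ mᵢcᵢ = 495.9×2.38 + 232.1×0.126 + 487.3×0.379 = 1394.1733
Σ mᵢcᵢTᵢ = 1180.242×61.4 + 29.2446×158.5 + 184.6867×33.6 = 83308
T = 83308 / 1394.1733 = 59.75 °C

T_f = 59.8 °C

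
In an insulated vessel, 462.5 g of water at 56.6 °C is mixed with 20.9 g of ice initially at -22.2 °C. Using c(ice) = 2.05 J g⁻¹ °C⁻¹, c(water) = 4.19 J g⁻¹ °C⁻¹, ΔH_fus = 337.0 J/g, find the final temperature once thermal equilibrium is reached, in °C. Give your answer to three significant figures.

Heat to bring ice to 0 °C and melt it: q₁ = 20.9×2.05×22.2 + 20.9×337.0 = 7994.5 J
Heat the water can supply cooling to 0 °C: 462.5×4.19×56.6 = 109684 J > q₁, so all ice melts.
Energy balance: 462.5×4.19×(56.6 − T) = 7994.5 + 20.9×4.19×(T − 0)
1937.875(56.6 − T) = 7994.5 + 87.571 T
109684 − 7994.5 = 2025.446 T
T = 101689.5 / 2025.446 = 50.21 °C

T_f = 50.2 °C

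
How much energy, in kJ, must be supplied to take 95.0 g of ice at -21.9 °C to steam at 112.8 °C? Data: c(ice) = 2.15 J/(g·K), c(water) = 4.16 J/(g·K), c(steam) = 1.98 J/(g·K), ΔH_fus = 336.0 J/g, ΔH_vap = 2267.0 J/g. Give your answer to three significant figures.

q = 294 kJ

q1 (heat ice -21.9→0.0 °C): 95.0 × 2.15 × 21.9 = 4473 J
q2 (melt at 0 °C): 95.0 × 336.0 = 31920 J
q3 (heat water 0.0→100.0 °C): 95.0 × 4.16 × 100.0 = 39520 J
q4 (vaporize at 100 °C): 95.0 × 2267.0 = 215365 J
q5 (heat steam 100.0→112.8 °C): 95.0 × 1.98 × 12.8 = 2408 J
Total: 4473 + 31920 + 39520 + 215365 + 2408 = 293686 J = 294 kJ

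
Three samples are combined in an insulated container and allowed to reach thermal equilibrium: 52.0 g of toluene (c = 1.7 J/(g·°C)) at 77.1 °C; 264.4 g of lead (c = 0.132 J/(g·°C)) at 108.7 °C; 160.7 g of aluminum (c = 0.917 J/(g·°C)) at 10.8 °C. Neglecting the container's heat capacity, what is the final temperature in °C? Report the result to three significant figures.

T_f = 45.1 °C

Σ mᵢcᵢ(T − Tᵢ) = 0  ⇒  T = Σ mᵢcᵢTᵢ / Σ mᵢcᵢ
Σ mᵢcᵢ = 52.0×1.7 + 264.4×0.132 + 160.7×0.917 = 270.6627
Σ mᵢcᵢTᵢ = 88.4×77.1 + 34.9008×108.7 + 147.3619×10.8 = 12201
T = 12201 / 270.6627 = 45.08 °C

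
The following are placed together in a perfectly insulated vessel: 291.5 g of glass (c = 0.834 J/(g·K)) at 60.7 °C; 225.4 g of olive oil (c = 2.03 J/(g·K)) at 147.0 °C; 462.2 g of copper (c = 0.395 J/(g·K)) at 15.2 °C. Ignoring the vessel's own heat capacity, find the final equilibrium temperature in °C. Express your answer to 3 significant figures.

T_f = 96.0 °C

Σ mᵢcᵢ(T − Tᵢ) = 0  ⇒  T = Σ mᵢcᵢTᵢ / Σ mᵢcᵢ
Σ mᵢcᵢ = 291.5×0.834 + 225.4×2.03 + 462.2×0.395 = 883.242
Σ mᵢcᵢTᵢ = 243.111×60.7 + 457.562×147.0 + 182.569×15.2 = 84794
T = 84794 / 883.242 = 96.00 °C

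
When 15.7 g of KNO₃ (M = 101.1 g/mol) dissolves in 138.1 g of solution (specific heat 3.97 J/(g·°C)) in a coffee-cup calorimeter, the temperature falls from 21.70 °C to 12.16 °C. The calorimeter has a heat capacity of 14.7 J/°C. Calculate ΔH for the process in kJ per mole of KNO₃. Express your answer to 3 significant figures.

ΔH = 34.6 kJ/mol

|ΔT| = |12.16 − 21.70| = 9.54 °C
|q_surr| = (138.1 × 3.97 + 14.7) × 9.54 = 562.957 × 9.54 = 5371 J
n(KNO₃) = 15.7 / 101.1 = 0.1553 mol
Temperature fell, so q_rxn = +|q_surr| = 5.371 kJ
ΔH = q_rxn / n = 34.58 kJ/mol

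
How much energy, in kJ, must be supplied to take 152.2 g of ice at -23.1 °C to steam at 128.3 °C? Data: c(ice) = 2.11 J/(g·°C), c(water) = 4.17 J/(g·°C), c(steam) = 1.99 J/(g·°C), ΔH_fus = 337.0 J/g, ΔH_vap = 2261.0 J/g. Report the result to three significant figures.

q1 (heat ice -23.1→0.0 °C): 152.2 × 2.11 × 23.1 = 7418 J
q2 (melt at 0 °C): 152.2 × 337.0 = 51291 J
q3 (heat water 0.0→100.0 °C): 152.2 × 4.17 × 100.0 = 63467 J
q4 (vaporize at 100 °C): 152.2 × 2261.0 = 344124 J
q5 (heat steam 100.0→128.3 °C): 152.2 × 1.99 × 28.3 = 8571 J
Total: 7418 + 51291 + 63467 + 344124 + 8571 = 474871 J = 475 kJ

q = 475 kJ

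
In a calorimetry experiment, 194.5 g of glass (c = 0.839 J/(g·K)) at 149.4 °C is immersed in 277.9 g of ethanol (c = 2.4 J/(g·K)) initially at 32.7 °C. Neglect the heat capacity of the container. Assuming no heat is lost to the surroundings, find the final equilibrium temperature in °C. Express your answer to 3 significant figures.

T_f = 55.6 °C

Heat lost by glass = heat gained by ethanol.
(194.5)(0.839)(149.4 − T) = (277.9)(2.4)(T − 32.7)
163.1855 (149.4 − T) = 666.96 (T − 32.7)
24380 − 163.1855 T = 666.96 T − 21810
46190 = 830.1455 T
T = 55.64 °C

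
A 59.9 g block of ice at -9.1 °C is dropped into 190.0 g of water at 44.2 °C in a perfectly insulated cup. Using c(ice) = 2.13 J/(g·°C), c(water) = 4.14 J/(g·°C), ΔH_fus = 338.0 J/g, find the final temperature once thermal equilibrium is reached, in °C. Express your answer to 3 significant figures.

Heat to bring ice to 0 °C and melt it: q₁ = 59.9×2.13×9.1 + 59.9×338.0 = 21407 J
Heat the water can supply cooling to 0 °C: 190.0×4.14×44.2 = 34767.7 J > q₁, so all ice melts.
Energy balance: 190.0×4.14×(44.2 − T) = 21407 + 59.9×4.14×(T − 0)
786.6(44.2 − T) = 21407 + 247.986 T
34767.7 − 21407 = 1034.586 T
T = 13360.7 / 1034.586 = 12.91 °C

T_f = 12.9 °C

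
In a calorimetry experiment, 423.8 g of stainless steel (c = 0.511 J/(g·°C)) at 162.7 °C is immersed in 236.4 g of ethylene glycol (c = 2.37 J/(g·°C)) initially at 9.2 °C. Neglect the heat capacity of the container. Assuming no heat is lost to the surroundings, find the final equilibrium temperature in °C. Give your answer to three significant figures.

Heat lost by stainless steel = heat gained by ethylene glycol.
(423.8)(0.511)(162.7 − T) = (236.4)(2.37)(T − 9.2)
216.5618 (162.7 − T) = 560.268 (T − 9.2)
35235 − 216.5618 T = 560.268 T − 5154.5
40389.5 = 776.8298 T
T = 51.99 °C

T_f = 52.0 °C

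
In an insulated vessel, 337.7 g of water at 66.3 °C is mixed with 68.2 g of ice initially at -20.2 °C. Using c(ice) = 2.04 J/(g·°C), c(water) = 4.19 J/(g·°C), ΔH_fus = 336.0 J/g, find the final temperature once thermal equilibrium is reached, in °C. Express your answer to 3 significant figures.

T_f = 40.0 °C

Heat to bring ice to 0 °C and melt it: q₁ = 68.2×2.04×20.2 + 68.2×336.0 = 25726 J
Heat the water can supply cooling to 0 °C: 337.7×4.19×66.3 = 93812.0 J > q₁, so all ice melts.
Energy balance: 337.7×4.19×(66.3 − T) = 25726 + 68.2×4.19×(T − 0)
1414.963(66.3 − T) = 25726 + 285.758 T
93812.0 − 25726 = 1700.721 T
T = 68086.0 / 1700.721 = 40.03 °C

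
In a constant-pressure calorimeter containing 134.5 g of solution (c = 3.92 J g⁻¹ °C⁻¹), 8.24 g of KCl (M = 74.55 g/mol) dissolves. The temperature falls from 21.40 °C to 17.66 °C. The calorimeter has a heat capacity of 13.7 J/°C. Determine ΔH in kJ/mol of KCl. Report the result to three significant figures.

ΔH = 18.3 kJ/mol

|ΔT| = |17.66 − 21.40| = 3.74 °C
|q_surr| = (134.5 × 3.92 + 13.7) × 3.74 = 540.94 × 3.74 = 2023 J
n(KCl) = 8.24 / 74.55 = 0.1105 mol
Temperature fell, so q_rxn = +|q_surr| = 2.023 kJ
ΔH = q_rxn / n = 18.31 kJ/mol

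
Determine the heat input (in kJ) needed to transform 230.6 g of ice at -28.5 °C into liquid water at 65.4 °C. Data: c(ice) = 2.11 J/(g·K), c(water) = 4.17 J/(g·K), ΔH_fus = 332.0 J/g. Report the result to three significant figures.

q = 153 kJ

q1 (heat ice -28.5→0.0 °C): 230.6 × 2.11 × 28.5 = 13867 J
q2 (melt at 0 °C): 230.6 × 332.0 = 76559 J
q3 (heat water 0.0→65.4 °C): 230.6 × 4.17 × 65.4 = 62889 J
Total: 13867 + 76559 + 62889 = 153315 J = 153 kJ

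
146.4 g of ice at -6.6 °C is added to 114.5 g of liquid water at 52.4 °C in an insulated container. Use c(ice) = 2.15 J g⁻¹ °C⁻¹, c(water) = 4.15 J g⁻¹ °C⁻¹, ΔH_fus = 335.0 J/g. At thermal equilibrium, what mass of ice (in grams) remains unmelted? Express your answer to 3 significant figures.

m_ice remaining = 78.3 g

Heat to warm all ice to 0 °C: 146.4×2.15×6.6 = 2077.4 J
Heat released by water cooling to 0 °C: 114.5×4.15×52.4 = 24899 J
24899 J < 2077.4 + 146.4×335.0 = 51121.4 J, so not all ice melts; final T = 0 °C.
Heat left for melting: 24899 − 2077.4 = 22821.6 J
Mass melted = 22821.6 / 335.0 = 68.12 g
Ice remaining = 146.4 − 68.12 = 78.28 g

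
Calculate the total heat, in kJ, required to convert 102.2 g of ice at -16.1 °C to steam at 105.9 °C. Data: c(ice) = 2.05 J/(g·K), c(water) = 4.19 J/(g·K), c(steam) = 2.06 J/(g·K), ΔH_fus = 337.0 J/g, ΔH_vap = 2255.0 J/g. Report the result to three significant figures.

q = 312 kJ

q1 (heat ice -16.1→0.0 °C): 102.2 × 2.05 × 16.1 = 3373 J
q2 (melt at 0 °C): 102.2 × 337.0 = 34441 J
q3 (heat water 0.0→100.0 °C): 102.2 × 4.19 × 100.0 = 42822 J
q4 (vaporize at 100 °C): 102.2 × 2255.0 = 230461 J
q5 (heat steam 100.0→105.9 °C): 102.2 × 2.06 × 5.9 = 1242 J
Total: 3373 + 34441 + 42822 + 230461 + 1242 = 312339 J = 312 kJ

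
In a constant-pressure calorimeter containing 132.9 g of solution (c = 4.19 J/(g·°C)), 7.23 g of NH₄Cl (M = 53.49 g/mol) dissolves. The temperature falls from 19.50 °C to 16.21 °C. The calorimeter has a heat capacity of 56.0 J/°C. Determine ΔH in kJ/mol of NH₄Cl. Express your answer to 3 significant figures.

ΔH = 14.9 kJ/mol

|ΔT| = |16.21 − 19.50| = 3.29 °C
|q_surr| = (132.9 × 4.19 + 56.0) × 3.29 = 612.851 × 3.29 = 2016 J
n(NH₄Cl) = 7.23 / 53.49 = 0.1352 mol
Temperature fell, so q_rxn = +|q_surr| = 2.016 kJ
ΔH = q_rxn / n = 14.91 kJ/mol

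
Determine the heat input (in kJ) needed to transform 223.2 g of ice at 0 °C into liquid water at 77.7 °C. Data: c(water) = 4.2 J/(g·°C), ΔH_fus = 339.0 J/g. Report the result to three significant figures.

q1 (melt at 0 °C): 223.2 × 339.0 = 75665 J
q2 (heat water 0.0→77.7 °C): 223.2 × 4.2 × 77.7 = 72839 J
Total: 75665 + 72839 = 148504 J = 149 kJ

q = 149 kJ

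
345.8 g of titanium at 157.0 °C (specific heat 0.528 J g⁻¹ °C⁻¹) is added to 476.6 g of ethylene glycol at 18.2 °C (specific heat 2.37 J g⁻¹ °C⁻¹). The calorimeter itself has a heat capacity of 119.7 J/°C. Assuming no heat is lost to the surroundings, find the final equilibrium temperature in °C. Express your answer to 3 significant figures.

Heat lost by titanium = heat gained by ethylene glycol + calorimeter.
(345.8)(0.528)(157.0 − T) = [(476.6)(2.37) + 119.7](T − 18.2)
182.5824 (157.0 − T) = 1249.242 (T − 18.2)
28665 − 182.5824 T = 1249.242 T − 22736
51401 = 1431.8244 T
T = 35.90 °C

T_f = 35.9 °C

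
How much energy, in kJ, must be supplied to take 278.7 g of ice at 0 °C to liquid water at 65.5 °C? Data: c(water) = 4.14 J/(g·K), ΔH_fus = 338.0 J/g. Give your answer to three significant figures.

q1 (melt at 0 °C): 278.7 × 338.0 = 94201 J
q2 (heat water 0.0→65.5 °C): 278.7 × 4.14 × 65.5 = 75575 J
Total: 94201 + 75575 = 169776 J = 170 kJ

q = 170 kJ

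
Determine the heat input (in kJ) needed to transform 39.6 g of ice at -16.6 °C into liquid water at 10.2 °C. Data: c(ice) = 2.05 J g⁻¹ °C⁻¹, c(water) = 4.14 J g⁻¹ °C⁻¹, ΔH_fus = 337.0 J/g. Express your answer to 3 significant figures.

q1 (heat ice -16.6→0.0 °C): 39.6 × 2.05 × 16.6 = 1348 J
q2 (melt at 0 °C): 39.6 × 337.0 = 13345 J
q3 (heat water 0.0→10.2 °C): 39.6 × 4.14 × 10.2 = 1672 J
Total: 1348 + 13345 + 1672 = 16365 J = 16.4 kJ

q = 16.4 kJ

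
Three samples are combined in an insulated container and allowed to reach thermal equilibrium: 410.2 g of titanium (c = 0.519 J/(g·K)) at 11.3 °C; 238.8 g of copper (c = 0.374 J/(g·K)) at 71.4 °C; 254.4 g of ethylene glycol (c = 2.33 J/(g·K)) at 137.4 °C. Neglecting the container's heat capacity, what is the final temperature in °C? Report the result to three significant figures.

Σ mᵢcᵢ(T − Tᵢ) = 0  ⇒  T = Σ mᵢcᵢTᵢ / Σ mᵢcᵢ
Σ mᵢcᵢ = 410.2×0.519 + 238.8×0.374 + 254.4×2.33 = 894.9570
Σ mᵢcᵢTᵢ = 212.8938×11.3 + 89.3112×71.4 + 592.752×137.4 = 90227
T = 90227 / 894.9570 = 100.8 °C

T_f = 101 °C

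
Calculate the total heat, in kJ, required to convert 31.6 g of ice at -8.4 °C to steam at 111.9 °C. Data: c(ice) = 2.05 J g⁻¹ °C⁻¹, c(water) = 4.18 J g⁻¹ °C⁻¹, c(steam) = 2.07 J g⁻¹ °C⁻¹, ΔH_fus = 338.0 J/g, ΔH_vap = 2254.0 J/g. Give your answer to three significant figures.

q = 96.4 kJ

q1 (heat ice -8.4→0.0 °C): 31.6 × 2.05 × 8.4 = 544 J
q2 (melt at 0 °C): 31.6 × 338.0 = 10681 J
q3 (heat water 0.0→100.0 °C): 31.6 × 4.18 × 100.0 = 13209 J
q4 (vaporize at 100 °C): 31.6 × 2254.0 = 71226 J
q5 (heat steam 100.0→111.9 °C): 31.6 × 2.07 × 11.9 = 778 J
Total: 544 + 10681 + 13209 + 71226 + 778 = 96438 J = 96.4 kJ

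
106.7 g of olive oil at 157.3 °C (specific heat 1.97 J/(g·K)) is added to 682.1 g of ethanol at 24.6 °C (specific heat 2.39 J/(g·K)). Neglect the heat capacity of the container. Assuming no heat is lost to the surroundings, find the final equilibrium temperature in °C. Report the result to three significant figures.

T_f = 39.8 °C

Heat lost by olive oil = heat gained by ethanol.
(106.7)(1.97)(157.3 − T) = (682.1)(2.39)(T − 24.6)
210.199 (157.3 − T) = 1630.219 (T − 24.6)
33064 − 210.199 T = 1630.219 T − 40103
73167 = 1840.418 T
T = 39.76 °C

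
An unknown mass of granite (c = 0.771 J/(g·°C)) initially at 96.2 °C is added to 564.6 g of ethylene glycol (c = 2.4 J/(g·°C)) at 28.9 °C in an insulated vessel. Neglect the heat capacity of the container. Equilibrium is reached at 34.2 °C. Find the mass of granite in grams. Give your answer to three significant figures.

q_gained = (564.6 × 2.4) × (34.2 − 28.9) = 7182 J
q_lost = m × 0.771 × (96.2 − 34.2) = 47.802 m
m = 7182 / 47.802 = 150 g

m = 150 g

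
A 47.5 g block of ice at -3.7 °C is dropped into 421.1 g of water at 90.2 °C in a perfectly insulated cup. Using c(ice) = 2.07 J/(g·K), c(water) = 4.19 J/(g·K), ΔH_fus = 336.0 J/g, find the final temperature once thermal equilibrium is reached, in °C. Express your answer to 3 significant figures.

T_f = 72.7 °C

Heat to bring ice to 0 °C and melt it: q₁ = 47.5×2.07×3.7 + 47.5×336.0 = 16324 J
Heat the water can supply cooling to 0 °C: 421.1×4.19×90.2 = 159150 J > q₁, so all ice melts.
Energy balance: 421.1×4.19×(90.2 − T) = 16324 + 47.5×4.19×(T − 0)
1764.409(90.2 − T) = 16324 + 199.025 T
159150 − 16324 = 1963.434 T
T = 142826 / 1963.434 = 72.74 °C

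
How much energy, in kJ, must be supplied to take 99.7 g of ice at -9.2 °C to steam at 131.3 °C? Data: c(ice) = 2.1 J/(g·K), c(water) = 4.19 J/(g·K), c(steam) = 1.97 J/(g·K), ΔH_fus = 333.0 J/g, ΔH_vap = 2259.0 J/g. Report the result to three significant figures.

q1 (heat ice -9.2→0.0 °C): 99.7 × 2.1 × 9.2 = 1926 J
q2 (melt at 0 °C): 99.7 × 333.0 = 33200 J
q3 (heat water 0.0→100.0 °C): 99.7 × 4.19 × 100.0 = 41774 J
q4 (vaporize at 100 °C): 99.7 × 2259.0 = 225222 J
q5 (heat steam 100.0→131.3 °C): 99.7 × 1.97 × 31.3 = 6148 J
Total: 1926 + 33200 + 41774 + 225222 + 6148 = 308270 J = 308 kJ

q = 308 kJ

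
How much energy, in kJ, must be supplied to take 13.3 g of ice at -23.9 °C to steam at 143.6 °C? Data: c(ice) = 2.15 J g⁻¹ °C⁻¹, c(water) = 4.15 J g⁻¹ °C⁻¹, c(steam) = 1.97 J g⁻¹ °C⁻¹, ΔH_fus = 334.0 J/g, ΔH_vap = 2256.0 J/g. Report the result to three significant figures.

q = 41.8 kJ

q1 (heat ice -23.9→0.0 °C): 13.3 × 2.15 × 23.9 = 683 J
q2 (melt at 0 °C): 13.3 × 334.0 = 4442 J
q3 (heat water 0.0→100.0 °C): 13.3 × 4.15 × 100.0 = 5520 J
q4 (vaporize at 100 °C): 13.3 × 2256.0 = 30005 J
q5 (heat steam 100.0→143.6 °C): 13.3 × 1.97 × 43.6 = 1142 J
Total: 683 + 4442 + 5520 + 30005 + 1142 = 41792 J = 41.8 kJ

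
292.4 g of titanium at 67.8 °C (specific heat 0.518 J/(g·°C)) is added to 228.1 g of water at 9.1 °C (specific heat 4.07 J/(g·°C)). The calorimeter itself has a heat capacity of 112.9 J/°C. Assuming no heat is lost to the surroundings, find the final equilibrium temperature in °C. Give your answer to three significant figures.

T_f = 16.6 °C

Heat lost by titanium = heat gained by water + calorimeter.
(292.4)(0.518)(67.8 − T) = [(228.1)(4.07) + 112.9](T − 9.1)
151.4632 (67.8 − T) = 1041.267 (T − 9.1)
10269 − 151.4632 T = 1041.267 T − 9475.5
19744.5 = 1192.7302 T
T = 16.55 °C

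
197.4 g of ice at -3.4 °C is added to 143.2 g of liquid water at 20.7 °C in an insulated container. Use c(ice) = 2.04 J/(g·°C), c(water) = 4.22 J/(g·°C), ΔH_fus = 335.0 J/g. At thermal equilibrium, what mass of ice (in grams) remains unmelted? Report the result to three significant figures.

Heat to warm all ice to 0 °C: 197.4×2.04×3.4 = 1369.2 J
Heat released by water cooling to 0 °C: 143.2×4.22×20.7 = 12509 J
12509 J < 1369.2 + 197.4×335.0 = 67498.2 J, so not all ice melts; final T = 0 °C.
Heat left for melting: 12509 − 1369.2 = 11139.8 J
Mass melted = 11139.8 / 335.0 = 33.25 g
Ice remaining = 197.4 − 33.25 = 164.15 g

m_ice remaining = 164 g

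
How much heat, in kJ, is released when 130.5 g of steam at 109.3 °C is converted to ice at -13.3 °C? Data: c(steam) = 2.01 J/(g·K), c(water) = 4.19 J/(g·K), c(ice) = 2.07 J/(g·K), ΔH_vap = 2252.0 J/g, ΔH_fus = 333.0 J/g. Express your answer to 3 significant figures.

q = 398 kJ

q1 (cool steam 109.3→100 °C): 130.5 × 2.01 × 9.3 = 2439 J
q2 (condense at 100 °C): 130.5 × 2252.0 = 293886 J
q3 (cool water 100→0 °C): 130.5 × 4.19 × 100.0 = 54680 J
q4 (freeze at 0 °C): 130.5 × 333.0 = 43457 J
q5 (cool ice 0→-13.3 °C): 130.5 × 2.07 × 13.3 = 3593 J
Total: 2439 + 293886 + 54680 + 43457 + 3593 = 398055 J = 398 kJ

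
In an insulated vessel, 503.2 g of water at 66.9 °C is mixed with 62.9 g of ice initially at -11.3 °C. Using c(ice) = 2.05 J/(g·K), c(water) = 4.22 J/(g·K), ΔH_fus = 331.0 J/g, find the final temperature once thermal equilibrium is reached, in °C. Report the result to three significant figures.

T_f = 50.1 °C

Heat to bring ice to 0 °C and melt it: q₁ = 62.9×2.05×11.3 + 62.9×331.0 = 22277 J
Heat the water can supply cooling to 0 °C: 503.2×4.22×66.9 = 142062 J > q₁, so all ice melts.
Energy balance: 503.2×4.22×(66.9 − T) = 22277 + 62.9×4.22×(T − 0)
2123.504(66.9 − T) = 22277 + 265.438 T
142062 − 22277 = 2388.942 T
T = 119785 / 2388.942 = 50.14 °C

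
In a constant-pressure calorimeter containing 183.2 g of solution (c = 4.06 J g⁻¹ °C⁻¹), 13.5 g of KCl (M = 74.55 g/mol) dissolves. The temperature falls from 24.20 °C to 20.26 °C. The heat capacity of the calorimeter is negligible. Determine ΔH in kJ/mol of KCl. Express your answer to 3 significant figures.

ΔH = 16.2 kJ/mol

|ΔT| = |20.26 − 24.20| = 3.94 °C
|q_surr| = (183.2 × 4.06) × 3.94 = 743.792 × 3.94 = 2931 J
n(KCl) = 13.5 / 74.55 = 0.1811 mol
Temperature fell, so q_rxn = +|q_surr| = 2.931 kJ
ΔH = q_rxn / n = 16.18 kJ/mol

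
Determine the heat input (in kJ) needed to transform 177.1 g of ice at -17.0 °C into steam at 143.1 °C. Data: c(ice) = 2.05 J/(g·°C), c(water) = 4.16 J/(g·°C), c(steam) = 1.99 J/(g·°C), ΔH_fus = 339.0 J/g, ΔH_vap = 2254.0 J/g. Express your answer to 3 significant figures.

q1 (heat ice -17.0→0.0 °C): 177.1 × 2.05 × 17.0 = 6172 J
q2 (melt at 0 °C): 177.1 × 339.0 = 60037 J
q3 (heat water 0.0→100.0 °C): 177.1 × 4.16 × 100.0 = 73674 J
q4 (vaporize at 100 °C): 177.1 × 2254.0 = 399183 J
q5 (heat steam 100.0→143.1 °C): 177.1 × 1.99 × 43.1 = 15190 J
Total: 6172 + 60037 + 73674 + 399183 + 15190 = 554256 J = 554 kJ

q = 554 kJ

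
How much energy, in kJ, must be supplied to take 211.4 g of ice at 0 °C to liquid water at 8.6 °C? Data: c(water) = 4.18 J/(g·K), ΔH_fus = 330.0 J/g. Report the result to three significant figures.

q1 (melt at 0 °C): 211.4 × 330.0 = 69762 J
q2 (heat water 0.0→8.6 °C): 211.4 × 4.18 × 8.6 = 7599 J
Total: 69762 + 7599 = 77361 J = 77.4 kJ

q = 77.4 kJ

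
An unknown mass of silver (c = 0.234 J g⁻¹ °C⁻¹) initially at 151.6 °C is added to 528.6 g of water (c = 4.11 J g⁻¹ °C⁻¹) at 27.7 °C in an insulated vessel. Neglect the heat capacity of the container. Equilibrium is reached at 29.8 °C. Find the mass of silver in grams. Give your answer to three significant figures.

m = 160 g

q_gained = (528.6 × 4.11) × (29.8 − 27.7) = 4562 J
q_lost = m × 0.234 × (151.6 − 29.8) = 28.5012 m
m = 4562 / 28.5012 = 160 g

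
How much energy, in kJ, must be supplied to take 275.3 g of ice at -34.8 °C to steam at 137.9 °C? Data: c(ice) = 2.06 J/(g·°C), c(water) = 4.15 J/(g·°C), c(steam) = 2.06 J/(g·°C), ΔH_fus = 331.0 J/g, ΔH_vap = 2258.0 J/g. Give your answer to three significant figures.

q1 (heat ice -34.8→0.0 °C): 275.3 × 2.06 × 34.8 = 19736 J
q2 (melt at 0 °C): 275.3 × 331.0 = 91124 J
q3 (heat water 0.0→100.0 °C): 275.3 × 4.15 × 100.0 = 114250 J
q4 (vaporize at 100 °C): 275.3 × 2258.0 = 621627 J
q5 (heat steam 100.0→137.9 °C): 275.3 × 2.06 × 37.9 = 21494 J
Total: 19736 + 91124 + 114250 + 621627 + 21494 = 868231 J = 868 kJ

q = 868 kJ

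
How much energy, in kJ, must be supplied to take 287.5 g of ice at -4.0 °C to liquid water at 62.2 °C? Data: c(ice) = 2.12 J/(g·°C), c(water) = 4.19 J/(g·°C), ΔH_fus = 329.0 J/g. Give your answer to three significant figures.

q1 (heat ice -4.0→0.0 °C): 287.5 × 2.12 × 4.0 = 2438 J
q2 (melt at 0 °C): 287.5 × 329.0 = 94588 J
q3 (heat water 0.0→62.2 °C): 287.5 × 4.19 × 62.2 = 74928 J
Total: 2438 + 94588 + 74928 = 171954 J = 172 kJ

q = 172 kJ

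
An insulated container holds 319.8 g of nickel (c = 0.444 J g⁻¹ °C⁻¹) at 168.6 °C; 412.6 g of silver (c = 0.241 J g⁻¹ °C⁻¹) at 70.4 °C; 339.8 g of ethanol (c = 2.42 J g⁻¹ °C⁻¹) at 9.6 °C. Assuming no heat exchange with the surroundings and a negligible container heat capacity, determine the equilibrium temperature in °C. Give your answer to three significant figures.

T_f = 36.5 °C

Σ mᵢcᵢ(T − Tᵢ) = 0  ⇒  T = Σ mᵢcᵢTᵢ / Σ mᵢcᵢ
Σ mᵢcᵢ = 319.8×0.444 + 412.6×0.241 + 339.8×2.42 = 1063.7438
Σ mᵢcᵢTᵢ = 141.9912×168.6 + 99.4366×70.4 + 822.316×9.6 = 38834
T = 38834 / 1063.7438 = 36.51 °C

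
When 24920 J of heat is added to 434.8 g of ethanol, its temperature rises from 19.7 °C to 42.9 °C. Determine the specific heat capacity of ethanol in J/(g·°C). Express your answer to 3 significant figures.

c = q / (m ΔT) = 24920 / (434.8 × 23.2)
c = 24920 / 10087.36 = 2.47 J/(g·°C)

c = 2.47 J/(g·°C)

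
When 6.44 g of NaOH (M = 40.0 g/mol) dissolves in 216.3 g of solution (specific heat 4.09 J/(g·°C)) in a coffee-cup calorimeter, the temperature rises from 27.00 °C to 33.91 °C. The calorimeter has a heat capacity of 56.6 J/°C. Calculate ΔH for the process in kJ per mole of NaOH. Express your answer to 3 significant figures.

ΔH = -40.4 kJ/mol

|ΔT| = |33.91 − 27.00| = 6.91 °C
|q_surr| = (216.3 × 4.09 + 56.6) × 6.91 = 941.267 × 6.91 = 6504 J
n(NaOH) = 6.44 / 40.0 = 0.1610 mol
Temperature rose, so q_rxn = −|q_surr| = -6.504 kJ
ΔH = q_rxn / n = -40.40 kJ/mol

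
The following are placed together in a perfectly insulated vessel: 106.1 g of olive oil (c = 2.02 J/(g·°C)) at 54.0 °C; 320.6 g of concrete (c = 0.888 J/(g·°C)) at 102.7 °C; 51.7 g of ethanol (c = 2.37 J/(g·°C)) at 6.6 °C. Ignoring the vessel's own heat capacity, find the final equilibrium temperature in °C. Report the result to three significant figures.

Σ mᵢcᵢ(T − Tᵢ) = 0  ⇒  T = Σ mᵢcᵢTᵢ / Σ mᵢcᵢ
Σ mᵢcᵢ = 106.1×2.02 + 320.6×0.888 + 51.7×2.37 = 621.5438
Σ mᵢcᵢTᵢ = 214.322×54.0 + 284.6928×102.7 + 122.529×6.6 = 41620
T = 41620 / 621.5438 = 66.96 °C

T_f = 67.0 °C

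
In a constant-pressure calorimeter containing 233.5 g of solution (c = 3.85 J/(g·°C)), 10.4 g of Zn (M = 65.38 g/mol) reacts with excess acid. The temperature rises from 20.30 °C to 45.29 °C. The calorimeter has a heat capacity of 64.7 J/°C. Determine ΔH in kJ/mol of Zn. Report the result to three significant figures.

|ΔT| = |45.29 − 20.30| = 24.99 °C
|q_surr| = (233.5 × 3.85 + 64.7) × 24.99 = 963.675 × 24.99 = 24080 J
n(Zn) = 10.4 / 65.38 = 0.1591 mol
Temperature rose, so q_rxn = −|q_surr| = -24.08 kJ
ΔH = q_rxn / n = -151.4 kJ/mol

ΔH = -151 kJ/mol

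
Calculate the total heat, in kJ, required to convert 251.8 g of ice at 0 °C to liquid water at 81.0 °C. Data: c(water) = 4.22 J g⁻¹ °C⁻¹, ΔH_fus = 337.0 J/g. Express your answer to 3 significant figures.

q1 (melt at 0 °C): 251.8 × 337.0 = 84857 J
q2 (heat water 0.0→81.0 °C): 251.8 × 4.22 × 81.0 = 86070 J
Total: 84857 + 86070 = 170927 J = 171 kJ

q = 171 kJ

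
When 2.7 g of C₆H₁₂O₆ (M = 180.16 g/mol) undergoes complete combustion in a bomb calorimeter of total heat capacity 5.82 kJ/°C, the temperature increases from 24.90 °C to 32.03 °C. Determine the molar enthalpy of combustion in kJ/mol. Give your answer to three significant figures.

ΔT = 32.03 − 24.90 = 7.13 °C
q_cal = C_cal × ΔT = 5.82 × 7.13 = 41.4966 kJ
n = 2.7 / 180.16 = 0.01499 mol
q_rxn = −q_cal = -41.4966 kJ
ΔH = -41.4966 / 0.01499 = -2768 kJ/mol

ΔH = -2770 kJ/mol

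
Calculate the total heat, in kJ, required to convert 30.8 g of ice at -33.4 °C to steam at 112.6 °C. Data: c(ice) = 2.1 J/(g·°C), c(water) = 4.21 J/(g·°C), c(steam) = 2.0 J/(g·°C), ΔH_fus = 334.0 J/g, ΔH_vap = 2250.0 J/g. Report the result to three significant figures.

q1 (heat ice -33.4→0.0 °C): 30.8 × 2.1 × 33.4 = 2160 J
q2 (melt at 0 °C): 30.8 × 334.0 = 10287 J
q3 (heat water 0.0→100.0 °C): 30.8 × 4.21 × 100.0 = 12967 J
q4 (vaporize at 100 °C): 30.8 × 2250.0 = 69300 J
q5 (heat steam 100.0→112.6 °C): 30.8 × 2.0 × 12.6 = 776 J
Total: 2160 + 10287 + 12967 + 69300 + 776 = 95490 J = 95.5 kJ

q = 95.5 kJ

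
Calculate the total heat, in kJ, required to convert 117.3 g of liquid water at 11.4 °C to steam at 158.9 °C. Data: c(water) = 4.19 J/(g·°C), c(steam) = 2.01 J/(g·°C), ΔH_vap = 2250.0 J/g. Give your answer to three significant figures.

q = 321 kJ

q1 (heat water 11.4→100.0 °C): 117.3 × 4.19 × 88.6 = 43546 J
q2 (vaporize at 100 °C): 117.3 × 2250.0 = 263925 J
q3 (heat steam 100.0→158.9 °C): 117.3 × 2.01 × 58.9 = 13887 J
Total: 43546 + 263925 + 13887 = 321358 J = 321 kJ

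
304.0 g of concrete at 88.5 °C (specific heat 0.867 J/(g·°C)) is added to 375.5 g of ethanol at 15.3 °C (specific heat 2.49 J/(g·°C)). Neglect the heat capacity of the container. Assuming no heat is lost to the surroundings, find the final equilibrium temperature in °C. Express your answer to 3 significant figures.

T_f = 31.4 °C

Heat lost by concrete = heat gained by ethanol.
(304.0)(0.867)(88.5 − T) = (375.5)(2.49)(T − 15.3)
263.568 (88.5 − T) = 934.995 (T − 15.3)
23326 − 263.568 T = 934.995 T − 14305
37631 = 1198.563 T
T = 31.40 °C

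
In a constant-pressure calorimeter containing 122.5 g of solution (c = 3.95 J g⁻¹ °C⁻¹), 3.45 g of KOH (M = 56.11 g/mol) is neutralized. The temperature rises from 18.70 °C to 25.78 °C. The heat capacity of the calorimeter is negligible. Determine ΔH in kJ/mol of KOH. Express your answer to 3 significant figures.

ΔH = -55.7 kJ/mol

|ΔT| = |25.78 − 18.70| = 7.08 °C
|q_surr| = (122.5 × 3.95) × 7.08 = 483.875 × 7.08 = 3426 J
n(KOH) = 3.45 / 56.11 = 0.06149 mol
Temperature rose, so q_rxn = −|q_surr| = -3.426 kJ
ΔH = q_rxn / n = -55.72 kJ/mol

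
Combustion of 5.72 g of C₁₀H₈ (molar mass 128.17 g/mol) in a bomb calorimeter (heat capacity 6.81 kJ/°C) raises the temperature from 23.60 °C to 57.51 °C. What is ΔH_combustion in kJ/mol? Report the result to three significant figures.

ΔH = -5170 kJ/mol

ΔT = 57.51 − 23.60 = 33.91 °C
q_cal = C_cal × ΔT = 6.81 × 33.91 = 230.9271 kJ
n = 5.72 / 128.17 = 0.04463 mol
q_rxn = −q_cal = -230.9271 kJ
ΔH = -230.9271 / 0.04463 = -5174 kJ/mol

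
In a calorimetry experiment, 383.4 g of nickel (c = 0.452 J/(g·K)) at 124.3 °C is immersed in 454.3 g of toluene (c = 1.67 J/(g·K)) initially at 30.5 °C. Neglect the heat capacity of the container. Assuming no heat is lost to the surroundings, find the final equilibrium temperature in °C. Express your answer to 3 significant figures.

Heat lost by nickel = heat gained by toluene.
(383.4)(0.452)(124.3 − T) = (454.3)(1.67)(T − 30.5)
173.2968 (124.3 − T) = 758.681 (T − 30.5)
21541 − 173.2968 T = 758.681 T − 23140
44681 = 931.9778 T
T = 47.94 °C

T_f = 47.9 °C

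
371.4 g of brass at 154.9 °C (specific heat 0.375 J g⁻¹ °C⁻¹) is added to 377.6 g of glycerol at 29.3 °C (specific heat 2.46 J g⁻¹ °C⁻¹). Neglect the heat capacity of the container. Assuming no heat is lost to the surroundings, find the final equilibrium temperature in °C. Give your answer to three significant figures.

Heat lost by brass = heat gained by glycerol.
(371.4)(0.375)(154.9 − T) = (377.6)(2.46)(T − 29.3)
139.275 (154.9 − T) = 928.896 (T − 29.3)
21574 − 139.275 T = 928.896 T − 27217
48791 = 1068.171 T
T = 45.68 °C

T_f = 45.7 °C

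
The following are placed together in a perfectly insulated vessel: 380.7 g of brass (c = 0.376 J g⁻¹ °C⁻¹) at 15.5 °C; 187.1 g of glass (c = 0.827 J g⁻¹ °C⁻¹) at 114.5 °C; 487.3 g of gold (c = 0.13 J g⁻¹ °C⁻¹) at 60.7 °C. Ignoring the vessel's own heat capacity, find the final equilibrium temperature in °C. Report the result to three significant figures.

T_f = 65.8 °C

Σ mᵢcᵢ(T − Tᵢ) = 0  ⇒  T = Σ mᵢcᵢTᵢ / Σ mᵢcᵢ
Σ mᵢcᵢ = 380.7×0.376 + 187.1×0.827 + 487.3×0.13 = 361.2239
Σ mᵢcᵢTᵢ = 143.1432×15.5 + 154.7317×114.5 + 63.349×60.7 = 23781
T = 23781 / 361.2239 = 65.83 °C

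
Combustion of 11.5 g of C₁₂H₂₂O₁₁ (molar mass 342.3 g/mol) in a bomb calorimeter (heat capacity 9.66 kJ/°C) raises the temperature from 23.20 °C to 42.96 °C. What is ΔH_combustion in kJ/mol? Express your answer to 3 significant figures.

ΔT = 42.96 − 23.20 = 19.76 °C
q_cal = C_cal × ΔT = 9.66 × 19.76 = 190.8816 kJ
n = 11.5 / 342.3 = 0.03360 mol
q_rxn = −q_cal = -190.8816 kJ
ΔH = -190.8816 / 0.03360 = -5681 kJ/mol

ΔH = -5680 kJ/mol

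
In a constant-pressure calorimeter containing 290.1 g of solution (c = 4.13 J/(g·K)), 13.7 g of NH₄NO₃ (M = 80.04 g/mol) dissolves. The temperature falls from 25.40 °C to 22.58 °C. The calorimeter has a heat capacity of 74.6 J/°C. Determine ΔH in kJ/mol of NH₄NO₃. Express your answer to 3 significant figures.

ΔH = 21.0 kJ/mol

|ΔT| = |22.58 − 25.40| = 2.82 °C
|q_surr| = (290.1 × 4.13 + 74.6) × 2.82 = 1272.713 × 2.82 = 3589 J
n(NH₄NO₃) = 13.7 / 80.04 = 0.1712 mol
Temperature fell, so q_rxn = +|q_surr| = 3.589 kJ
ΔH = q_rxn / n = 20.96 kJ/mol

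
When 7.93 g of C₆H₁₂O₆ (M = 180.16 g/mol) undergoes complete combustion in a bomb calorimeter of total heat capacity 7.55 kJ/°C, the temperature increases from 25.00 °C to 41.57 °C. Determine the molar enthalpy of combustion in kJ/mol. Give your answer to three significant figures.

ΔH = -2840 kJ/mol

ΔT = 41.57 − 25.00 = 16.57 °C
q_cal = C_cal × ΔT = 7.55 × 16.57 = 125.1035 kJ
n = 7.93 / 180.16 = 0.04402 mol
q_rxn = −q_cal = -125.1035 kJ
ΔH = -125.1035 / 0.04402 = -2842 kJ/mol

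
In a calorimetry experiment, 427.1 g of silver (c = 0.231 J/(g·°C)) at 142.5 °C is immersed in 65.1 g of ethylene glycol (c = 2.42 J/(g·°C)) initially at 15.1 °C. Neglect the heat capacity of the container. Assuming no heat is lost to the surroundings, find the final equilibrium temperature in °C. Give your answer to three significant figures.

Heat lost by silver = heat gained by ethylene glycol.
(427.1)(0.231)(142.5 − T) = (65.1)(2.42)(T − 15.1)
98.6601 (142.5 − T) = 157.542 (T − 15.1)
14059 − 98.6601 T = 157.542 T − 2378.9
16437.9 = 256.2021 T
T = 64.16 °C

T_f = 64.2 °C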